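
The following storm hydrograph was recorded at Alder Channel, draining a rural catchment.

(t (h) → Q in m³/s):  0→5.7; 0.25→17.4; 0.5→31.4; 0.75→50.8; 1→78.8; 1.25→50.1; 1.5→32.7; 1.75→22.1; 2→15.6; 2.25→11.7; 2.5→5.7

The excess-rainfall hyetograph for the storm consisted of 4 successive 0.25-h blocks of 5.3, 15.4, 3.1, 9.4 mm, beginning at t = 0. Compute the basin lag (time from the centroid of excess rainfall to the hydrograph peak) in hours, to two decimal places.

t_L ≈ 0.50 h

Centroid of excess rainfall: t_c = Σ P_i·t̄_i / ΣP_i = 0.5000 h (block centres at 0.125, 0.375, 0.625, 0.875 h).
Hydrograph peak occurs at t = 1 h, so basin lag t_L = 1 − 0.5000 = 0.50 h.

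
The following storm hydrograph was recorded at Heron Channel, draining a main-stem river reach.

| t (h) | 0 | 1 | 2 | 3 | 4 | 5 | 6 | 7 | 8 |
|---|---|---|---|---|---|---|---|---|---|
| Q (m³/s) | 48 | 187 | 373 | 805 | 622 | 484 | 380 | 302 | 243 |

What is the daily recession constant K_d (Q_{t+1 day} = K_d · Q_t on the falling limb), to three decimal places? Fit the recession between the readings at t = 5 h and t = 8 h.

K_d ≈ 0.004

Between t = 5 h and t = 8 h the flow falls from 484 to 243 m³/s over 3×1 h = 3 h.
Per-interval ratio K = (243/484)^(1/3) = 0.7948; K_d = K^(24/1) = 0.004.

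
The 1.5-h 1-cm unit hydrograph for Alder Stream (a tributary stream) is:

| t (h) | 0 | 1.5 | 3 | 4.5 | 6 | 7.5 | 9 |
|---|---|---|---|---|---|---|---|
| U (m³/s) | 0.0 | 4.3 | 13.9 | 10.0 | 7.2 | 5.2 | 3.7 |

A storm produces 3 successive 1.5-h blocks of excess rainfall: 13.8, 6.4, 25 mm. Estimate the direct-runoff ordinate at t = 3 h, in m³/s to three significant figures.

By discrete convolution, Q_j = Σ (P_i / 10 mm) · U_{j−i}.
At t = 3 h (j=2): Q = (13.8/10)·13.9 + (6.4/10)·4.3 + (25/10)·0.0 = 21.9 m³/s.

Q ≈ 21.9 m³/s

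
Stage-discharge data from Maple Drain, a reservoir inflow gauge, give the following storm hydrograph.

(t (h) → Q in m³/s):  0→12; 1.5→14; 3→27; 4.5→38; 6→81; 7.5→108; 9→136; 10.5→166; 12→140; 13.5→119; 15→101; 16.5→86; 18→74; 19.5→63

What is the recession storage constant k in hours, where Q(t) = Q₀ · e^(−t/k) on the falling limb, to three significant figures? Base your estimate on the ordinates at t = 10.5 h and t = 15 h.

k ≈ 9.06 h

On the falling limb, Q drops from 166 to 101 m³/s between t = 10.5 h and t = 15 h (Δt = 4.5 h).
k = −Δt / ln(Q₂/Q₁) = −4.5 / ln(101/166) = 9.06 h.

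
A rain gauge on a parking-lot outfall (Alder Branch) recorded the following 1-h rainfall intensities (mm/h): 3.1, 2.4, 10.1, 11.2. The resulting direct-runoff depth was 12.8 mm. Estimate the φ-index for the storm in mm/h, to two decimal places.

Only the 2 blocks with intensity above φ contribute runoff: 10.1, 11.2 mm/h.
Σ(I−φ)·Δt = d  ⇒  (10.1+11.2 − 2φ)·1 = 12.8
φ = (21.30 − 12.8/1) / 2 = 4.25 mm/h.

φ ≈ 4.25 mm/h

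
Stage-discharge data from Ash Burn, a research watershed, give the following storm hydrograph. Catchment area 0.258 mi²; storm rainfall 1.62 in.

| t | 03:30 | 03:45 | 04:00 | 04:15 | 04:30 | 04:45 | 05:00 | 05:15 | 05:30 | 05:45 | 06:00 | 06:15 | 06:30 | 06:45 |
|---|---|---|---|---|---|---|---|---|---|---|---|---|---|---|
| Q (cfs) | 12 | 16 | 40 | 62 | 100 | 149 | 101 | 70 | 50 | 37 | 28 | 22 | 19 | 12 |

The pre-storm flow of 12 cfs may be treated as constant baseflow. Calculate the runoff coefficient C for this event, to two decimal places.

C ≈ 0.51

ΣQ_DR = 550.0 cfs; V = ΣQ_DR·Δt = 4.950 × 10^5 ft³.
Runoff depth d = V / A = 0.8258 in.
C = d / P = 0.8258 / 1.62 = 0.51.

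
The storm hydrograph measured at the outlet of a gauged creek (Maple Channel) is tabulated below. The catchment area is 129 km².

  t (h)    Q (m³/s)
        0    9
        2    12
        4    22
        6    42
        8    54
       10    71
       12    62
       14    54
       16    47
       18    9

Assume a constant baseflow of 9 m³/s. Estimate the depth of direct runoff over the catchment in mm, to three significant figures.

d ≈ 16.3 mm

Direct runoff: 0.0, 3.0, 13.0, 33.0, 45.0, 62.0, 53.0, 45.0, 38.0, 0.0 m³/s; ΣQ_DR = 292.0 m³/s.
V = ΣQ_DR · Δt = 292.0 × 7200 s = 2.102 × 10^6 m³.
Over A = 129 km², depth = V / A = 16.3 mm.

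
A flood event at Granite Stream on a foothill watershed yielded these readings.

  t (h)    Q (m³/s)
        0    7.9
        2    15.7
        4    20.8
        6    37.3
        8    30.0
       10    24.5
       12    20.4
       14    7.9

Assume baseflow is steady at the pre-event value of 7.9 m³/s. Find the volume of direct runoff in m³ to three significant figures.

V ≈ 7.29 × 10^5 m³

Direct-runoff ordinates (Q − Q_b): 0.0, 7.8, 12.9, 29.4, 22.1, 16.6, 12.5, 0.0 m³/s.
ΣQ_DR = 101.3 m³/s.
With Δt = 2 h = 7200 s, V = ΣQ_DR · Δt = 101.3 × 7200 = 7.29 × 10^5 m³.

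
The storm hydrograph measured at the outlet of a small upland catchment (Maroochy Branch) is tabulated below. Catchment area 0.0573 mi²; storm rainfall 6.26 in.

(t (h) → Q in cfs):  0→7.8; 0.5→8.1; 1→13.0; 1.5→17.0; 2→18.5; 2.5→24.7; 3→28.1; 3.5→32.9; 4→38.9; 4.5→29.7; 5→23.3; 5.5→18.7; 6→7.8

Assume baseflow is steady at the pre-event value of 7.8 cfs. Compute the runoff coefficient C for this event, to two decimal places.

C ≈ 0.36

ΣQ_DR = 167.1 cfs; V = ΣQ_DR·Δt = 3.008 × 10^5 ft³.
Runoff depth d = V / A = 2.259 in.
C = d / P = 2.259 / 6.26 = 0.36.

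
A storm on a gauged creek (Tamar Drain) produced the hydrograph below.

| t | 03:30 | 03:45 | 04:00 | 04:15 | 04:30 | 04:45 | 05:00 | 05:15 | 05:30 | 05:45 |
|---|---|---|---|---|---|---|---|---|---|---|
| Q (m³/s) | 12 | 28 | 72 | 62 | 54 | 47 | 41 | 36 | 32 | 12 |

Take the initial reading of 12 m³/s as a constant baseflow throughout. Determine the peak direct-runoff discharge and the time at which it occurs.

Q_p = 60.0 m³/s at t = 04:00

Subtracting baseflow gives direct-runoff ordinates: 0.0, 16.0, 60.0, 50.0, 42.0, 35.0, 29.0, 24.0, 20.0, 0.0 m³/s.
The maximum is 60.0 m³/s, occurring at the reading for t = 04:00.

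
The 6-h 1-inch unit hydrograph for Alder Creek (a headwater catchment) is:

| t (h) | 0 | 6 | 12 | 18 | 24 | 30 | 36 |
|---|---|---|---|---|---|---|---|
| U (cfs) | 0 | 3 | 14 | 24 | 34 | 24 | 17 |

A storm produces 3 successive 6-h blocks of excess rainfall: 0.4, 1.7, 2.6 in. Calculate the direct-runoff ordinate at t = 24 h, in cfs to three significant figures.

Q ≈ 90.8 cfs

By discrete convolution, Q_j = Σ (P_i / 1 in) · U_{j−i}.
At t = 24 h (j=4): Q = (0.4/1)·34 + (1.7/1)·24 + (2.6/1)·14 = 90.8 cfs.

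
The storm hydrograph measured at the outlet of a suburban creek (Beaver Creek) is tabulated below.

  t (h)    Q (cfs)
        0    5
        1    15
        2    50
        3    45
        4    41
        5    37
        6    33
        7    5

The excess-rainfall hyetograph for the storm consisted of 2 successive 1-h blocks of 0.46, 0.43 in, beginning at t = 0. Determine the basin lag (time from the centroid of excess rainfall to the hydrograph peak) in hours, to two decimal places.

t_L ≈ 1.02 h

Centroid of excess rainfall: t_c = Σ P_i·t̄_i / ΣP_i = 0.9831 h (block centres at 0.5, 1.5 h).
Hydrograph peak occurs at t = 2 h, so basin lag t_L = 2 − 0.9831 = 1.02 h.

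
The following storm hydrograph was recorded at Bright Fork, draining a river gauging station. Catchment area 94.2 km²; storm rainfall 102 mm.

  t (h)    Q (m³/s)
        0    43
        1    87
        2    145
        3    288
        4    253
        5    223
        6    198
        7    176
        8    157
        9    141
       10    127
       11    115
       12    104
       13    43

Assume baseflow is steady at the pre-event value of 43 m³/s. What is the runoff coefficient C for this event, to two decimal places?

C ≈ 0.56

ΣQ_DR = 1498 m³/s; V = ΣQ_DR·Δt = 5.393 × 10^6 m³.
Runoff depth d = V / A = 57.25 mm.
C = d / P = 57.25 / 102 = 0.56.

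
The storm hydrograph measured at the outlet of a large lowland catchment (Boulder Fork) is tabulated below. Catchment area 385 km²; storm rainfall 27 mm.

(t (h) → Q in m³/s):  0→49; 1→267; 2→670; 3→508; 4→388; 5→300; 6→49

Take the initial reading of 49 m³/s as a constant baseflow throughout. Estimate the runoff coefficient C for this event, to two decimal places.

C ≈ 0.65

ΣQ_DR = 1888 m³/s; V = ΣQ_DR·Δt = 6.797 × 10^6 m³.
Runoff depth d = V / A = 17.65 mm.
C = d / P = 17.65 / 27 = 0.65.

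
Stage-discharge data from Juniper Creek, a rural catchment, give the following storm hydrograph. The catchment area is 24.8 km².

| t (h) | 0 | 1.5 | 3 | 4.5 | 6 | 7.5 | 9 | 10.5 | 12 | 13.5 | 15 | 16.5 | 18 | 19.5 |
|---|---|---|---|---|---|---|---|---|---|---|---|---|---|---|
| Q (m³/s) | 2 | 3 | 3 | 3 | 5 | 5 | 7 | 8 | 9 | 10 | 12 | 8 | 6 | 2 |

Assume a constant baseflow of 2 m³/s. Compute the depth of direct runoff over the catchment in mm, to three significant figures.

d ≈ 12.0 mm

Direct runoff: 0.0, 1.0, 1.0, 1.0, 3.0, 3.0, 5.0, 6.0, 7.0, 8.0, 10.0, 6.0, 4.0, 0.0 m³/s; ΣQ_DR = 55.00 m³/s.
V = ΣQ_DR · Δt = 55.00 × 5400 s = 2.970 × 10^5 m³.
Over A = 24.8 km², depth = V / A = 12.0 mm.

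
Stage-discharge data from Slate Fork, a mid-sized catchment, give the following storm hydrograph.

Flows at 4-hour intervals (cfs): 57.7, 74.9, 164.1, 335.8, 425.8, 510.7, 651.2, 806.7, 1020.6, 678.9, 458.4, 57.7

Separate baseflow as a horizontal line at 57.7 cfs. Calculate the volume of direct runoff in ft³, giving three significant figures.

Direct-runoff ordinates (Q − Q_b): 0.0, 17.2, 106.4, 278.1, 368.1, 453.0, 593.5, 749.0, 962.9, 621.2, 400.7, 0.0 cfs.
ΣQ_DR = 4550 cfs.
With Δt = 4 h = 14400 s, V = ΣQ_DR · Δt = 4550 × 14400 = 6.55 × 10^7 ft³.

V ≈ 6.55 × 10^7 ft³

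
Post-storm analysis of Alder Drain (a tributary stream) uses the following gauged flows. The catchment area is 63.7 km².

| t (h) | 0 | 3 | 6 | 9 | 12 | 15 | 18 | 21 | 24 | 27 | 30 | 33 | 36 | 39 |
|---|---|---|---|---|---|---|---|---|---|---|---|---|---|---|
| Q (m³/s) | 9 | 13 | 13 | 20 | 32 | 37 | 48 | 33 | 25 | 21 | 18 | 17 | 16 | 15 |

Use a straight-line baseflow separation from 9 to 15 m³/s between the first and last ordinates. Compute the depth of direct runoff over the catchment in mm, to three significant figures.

Direct runoff: 0.00, 3.54, 3.08, 9.62, 21.15, 25.69, 36.23, 20.77, 12.31, 7.85, 4.38, 2.92, 1.46, 0.00 m³/s; ΣQ_DR = 149.0 m³/s.
V = ΣQ_DR · Δt = 149.0 × 10800 s = 1.609 × 10^6 m³.
Over A = 63.7 km², depth = V / A = 25.3 mm.

d ≈ 25.3 mm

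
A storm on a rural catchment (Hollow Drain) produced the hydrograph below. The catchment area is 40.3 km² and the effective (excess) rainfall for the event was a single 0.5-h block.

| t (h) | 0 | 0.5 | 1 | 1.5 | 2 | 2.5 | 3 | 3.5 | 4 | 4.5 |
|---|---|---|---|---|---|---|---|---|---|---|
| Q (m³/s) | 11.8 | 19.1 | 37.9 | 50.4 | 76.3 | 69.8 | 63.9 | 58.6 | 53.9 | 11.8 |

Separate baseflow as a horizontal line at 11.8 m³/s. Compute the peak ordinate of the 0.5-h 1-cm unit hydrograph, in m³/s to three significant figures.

U_p ≈ 43.0 m³/s

Direct runoff: 0.0, 7.3, 26.1, 38.6, 64.5, 58.0, 52.1, 46.8, 42.1, 0.0 m³/s; ΣQ_DR = 335.5 m³/s, peak = 64.5 m³/s.
Runoff depth d = ΣQ_DR·Δt / A = 335.5 × 1800 / (40.3 km²) = 14.99 mm.
The 1-cm UH is the DRH scaled by (10 mm)/d, so U_p = 64.5 × 10/14.99 = 43.0 m³/s.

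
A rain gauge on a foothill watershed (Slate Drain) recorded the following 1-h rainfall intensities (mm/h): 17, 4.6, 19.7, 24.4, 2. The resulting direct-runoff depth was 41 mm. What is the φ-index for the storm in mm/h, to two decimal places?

φ ≈ 6.70 mm/h

Only the 3 blocks with intensity above φ contribute runoff: 17, 19.7, 24.4 mm/h.
Σ(I−φ)·Δt = d  ⇒  (17+19.7+24.4 − 3φ)·1 = 41
φ = (61.10 − 41/1) / 3 = 6.70 mm/h.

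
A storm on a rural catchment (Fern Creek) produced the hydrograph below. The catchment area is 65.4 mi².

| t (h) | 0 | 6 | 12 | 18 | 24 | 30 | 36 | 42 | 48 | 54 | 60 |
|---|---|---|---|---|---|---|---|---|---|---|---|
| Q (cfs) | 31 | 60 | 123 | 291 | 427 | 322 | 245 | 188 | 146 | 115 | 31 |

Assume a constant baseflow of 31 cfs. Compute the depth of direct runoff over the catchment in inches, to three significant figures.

Direct runoff: 0.0, 29.0, 92.0, 260.0, 396.0, 291.0, 214.0, 157.0, 115.0, 84.0, 0.0 cfs; ΣQ_DR = 1638 cfs.
V = ΣQ_DR · Δt = 1638 × 21600 s = 3.538 × 10^7 ft³.
Over A = 65.4 mi², depth = V / A = 0.233 in.

d ≈ 0.233 in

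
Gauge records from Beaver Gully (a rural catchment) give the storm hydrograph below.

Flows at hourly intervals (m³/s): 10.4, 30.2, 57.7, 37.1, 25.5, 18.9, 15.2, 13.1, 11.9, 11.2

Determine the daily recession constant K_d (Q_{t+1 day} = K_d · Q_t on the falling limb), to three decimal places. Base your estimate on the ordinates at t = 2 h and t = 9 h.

K_d ≈ 0.004

Between t = 2 h and t = 9 h the flow falls from 57.7 to 11.2 m³/s over 7×1 h = 7 h.
Per-interval ratio K = (11.2/57.7)^(1/7) = 0.7912; K_d = K^(24/1) = 0.004.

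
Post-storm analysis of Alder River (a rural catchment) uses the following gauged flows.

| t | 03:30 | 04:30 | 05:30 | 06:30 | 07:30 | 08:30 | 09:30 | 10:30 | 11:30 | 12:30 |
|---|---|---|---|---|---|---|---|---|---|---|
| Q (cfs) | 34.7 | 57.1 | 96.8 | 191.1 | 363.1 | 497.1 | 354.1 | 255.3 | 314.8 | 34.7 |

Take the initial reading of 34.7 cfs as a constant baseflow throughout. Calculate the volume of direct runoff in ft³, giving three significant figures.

Direct-runoff ordinates (Q − Q_b): 0.0, 22.4, 62.1, 156.4, 328.4, 462.4, 319.4, 220.6, 280.1, 0.0 cfs.
ΣQ_DR = 1852 cfs.
With Δt = 1 h = 3600 s, V = ΣQ_DR · Δt = 1852 × 3600 = 6.67 × 10^6 ft³.

V ≈ 6.67 × 10^6 ft³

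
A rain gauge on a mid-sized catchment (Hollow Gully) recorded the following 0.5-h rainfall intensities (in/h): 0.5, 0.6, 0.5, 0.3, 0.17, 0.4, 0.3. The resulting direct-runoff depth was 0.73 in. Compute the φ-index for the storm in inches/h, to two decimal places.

Only the 6 blocks with intensity above φ contribute runoff: 0.5, 0.6, 0.5, 0.3, 0.4, 0.3 in/h.
Σ(I−φ)·Δt = d  ⇒  (0.5+0.6+0.5+0.3+0.4+0.3 − 6φ)·0.5 = 0.73
φ = (2.600 − 0.73/0.5) / 6 = 0.19 in/h.

φ ≈ 0.19 in/h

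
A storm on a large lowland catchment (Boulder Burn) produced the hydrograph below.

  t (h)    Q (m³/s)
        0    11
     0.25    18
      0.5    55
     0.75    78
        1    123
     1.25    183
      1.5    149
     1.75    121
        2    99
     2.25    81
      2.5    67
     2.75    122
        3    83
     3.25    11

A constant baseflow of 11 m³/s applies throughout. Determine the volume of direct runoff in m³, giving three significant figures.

Direct-runoff ordinates (Q − Q_b): 0.0, 7.0, 44.0, 67.0, 112.0, 172.0, 138.0, 110.0, 88.0, 70.0, 56.0, 111.0, 72.0, 0.0 m³/s.
ΣQ_DR = 1047 m³/s.
With Δt = 0.25 h = 900 s, V = ΣQ_DR · Δt = 1047 × 900 = 9.42 × 10^5 m³.

V ≈ 9.42 × 10^5 m³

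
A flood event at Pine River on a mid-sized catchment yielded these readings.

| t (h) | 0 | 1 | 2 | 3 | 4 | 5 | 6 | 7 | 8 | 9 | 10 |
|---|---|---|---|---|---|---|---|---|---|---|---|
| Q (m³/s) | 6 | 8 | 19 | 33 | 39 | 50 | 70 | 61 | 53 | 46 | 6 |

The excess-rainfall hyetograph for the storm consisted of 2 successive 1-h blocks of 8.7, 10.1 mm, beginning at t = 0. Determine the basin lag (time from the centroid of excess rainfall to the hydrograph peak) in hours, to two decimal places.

Centroid of excess rainfall: t_c = Σ P_i·t̄_i / ΣP_i = 1.0372 h (block centres at 0.5, 1.5 h).
Hydrograph peak occurs at t = 6 h, so basin lag t_L = 6 − 1.0372 = 4.96 h.

t_L ≈ 4.96 h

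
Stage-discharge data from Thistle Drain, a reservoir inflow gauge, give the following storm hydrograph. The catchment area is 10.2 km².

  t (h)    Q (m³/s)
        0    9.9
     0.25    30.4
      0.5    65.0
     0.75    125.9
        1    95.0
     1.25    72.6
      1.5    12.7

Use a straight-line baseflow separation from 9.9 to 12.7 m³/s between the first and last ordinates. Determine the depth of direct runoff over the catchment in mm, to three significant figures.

Direct runoff: 0.00, 20.03, 54.17, 114.60, 83.23, 60.37, 0.00 m³/s; ΣQ_DR = 332.4 m³/s.
V = ΣQ_DR · Δt = 332.4 × 900 s = 2.992 × 10^5 m³.
Over A = 10.2 km², depth = V / A = 29.3 mm.

d ≈ 29.3 mm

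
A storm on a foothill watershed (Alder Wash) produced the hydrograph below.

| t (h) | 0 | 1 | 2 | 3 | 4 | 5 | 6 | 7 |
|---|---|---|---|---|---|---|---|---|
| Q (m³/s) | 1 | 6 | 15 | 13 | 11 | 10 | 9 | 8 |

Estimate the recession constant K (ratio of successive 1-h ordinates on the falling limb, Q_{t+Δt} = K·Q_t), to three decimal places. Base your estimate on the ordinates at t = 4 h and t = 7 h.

K ≈ 0.899

Using the recession-limb readings at t = 4 h and t = 7 h: Q falls from 11 to 8 m³/s over 3 intervals.
K = (Q₂/Q₁)^(1/3) = (8/11)^(1/3) = 0.899.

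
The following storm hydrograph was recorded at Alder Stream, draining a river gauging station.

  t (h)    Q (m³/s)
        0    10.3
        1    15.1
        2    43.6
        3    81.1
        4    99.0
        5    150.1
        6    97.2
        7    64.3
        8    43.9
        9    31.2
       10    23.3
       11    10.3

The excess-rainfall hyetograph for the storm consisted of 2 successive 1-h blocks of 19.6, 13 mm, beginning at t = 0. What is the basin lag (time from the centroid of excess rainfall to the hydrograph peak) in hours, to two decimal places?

t_L ≈ 4.10 h

Centroid of excess rainfall: t_c = Σ P_i·t̄_i / ΣP_i = 0.8988 h (block centres at 0.5, 1.5 h).
Hydrograph peak occurs at t = 5 h, so basin lag t_L = 5 − 0.8988 = 4.10 h.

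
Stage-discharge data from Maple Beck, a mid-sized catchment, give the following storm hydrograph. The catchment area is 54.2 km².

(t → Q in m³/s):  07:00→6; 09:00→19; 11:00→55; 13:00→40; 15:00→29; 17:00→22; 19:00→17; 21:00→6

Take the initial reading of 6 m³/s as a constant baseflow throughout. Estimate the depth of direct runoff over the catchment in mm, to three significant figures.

Direct runoff: 0.0, 13.0, 49.0, 34.0, 23.0, 16.0, 11.0, 0.0 m³/s; ΣQ_DR = 146.0 m³/s.
V = ΣQ_DR · Δt = 146.0 × 7200 s = 1.051 × 10^6 m³.
Over A = 54.2 km², depth = V / A = 19.4 mm.

d ≈ 19.4 mm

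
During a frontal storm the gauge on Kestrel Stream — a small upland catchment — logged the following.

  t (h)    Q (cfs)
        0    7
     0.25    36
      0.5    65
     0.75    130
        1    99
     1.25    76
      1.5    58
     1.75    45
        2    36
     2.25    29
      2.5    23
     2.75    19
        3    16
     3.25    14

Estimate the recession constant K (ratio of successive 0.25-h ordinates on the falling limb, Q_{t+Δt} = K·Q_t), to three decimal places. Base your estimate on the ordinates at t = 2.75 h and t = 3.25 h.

K ≈ 0.858

Using the recession-limb readings at t = 2.75 h and t = 3.25 h: Q falls from 19 to 14 cfs over 2 intervals.
K = (Q₂/Q₁)^(1/2) = (14/19)^(1/2) = 0.858.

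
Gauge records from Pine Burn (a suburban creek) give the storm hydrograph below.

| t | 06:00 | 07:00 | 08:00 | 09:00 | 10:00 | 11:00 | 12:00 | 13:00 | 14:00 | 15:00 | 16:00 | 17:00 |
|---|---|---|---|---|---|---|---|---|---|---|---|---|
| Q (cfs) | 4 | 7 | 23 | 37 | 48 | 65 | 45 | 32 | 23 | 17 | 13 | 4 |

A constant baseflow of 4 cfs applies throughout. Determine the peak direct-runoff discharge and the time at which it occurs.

Q_p = 61.0 cfs at t = 11:00

Subtracting baseflow gives direct-runoff ordinates: 0.0, 3.0, 19.0, 33.0, 44.0, 61.0, 41.0, 28.0, 19.0, 13.0, 9.0, 0.0 cfs.
The maximum is 61.0 cfs, occurring at the reading for t = 11:00.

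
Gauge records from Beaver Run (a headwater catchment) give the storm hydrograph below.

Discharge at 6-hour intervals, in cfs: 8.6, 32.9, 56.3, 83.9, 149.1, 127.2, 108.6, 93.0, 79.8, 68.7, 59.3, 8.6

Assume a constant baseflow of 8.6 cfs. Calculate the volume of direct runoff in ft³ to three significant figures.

V ≈ 1.67 × 10^7 ft³

Direct-runoff ordinates (Q − Q_b): 0.0, 24.3, 47.7, 75.3, 140.5, 118.6, 100.0, 84.4, 71.2, 60.1, 50.7, 0.0 cfs.
ΣQ_DR = 772.8 cfs.
With Δt = 6 h = 21600 s, V = ΣQ_DR · Δt = 772.8 × 21600 = 1.67 × 10^7 ft³.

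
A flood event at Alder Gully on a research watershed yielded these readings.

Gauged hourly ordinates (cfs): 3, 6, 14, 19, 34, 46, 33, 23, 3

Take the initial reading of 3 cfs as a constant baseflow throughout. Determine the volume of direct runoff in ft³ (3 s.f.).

Direct-runoff ordinates (Q − Q_b): 0.0, 3.0, 11.0, 16.0, 31.0, 43.0, 30.0, 20.0, 0.0 cfs.
ΣQ_DR = 154.0 cfs.
With Δt = 1 h = 3600 s, V = ΣQ_DR · Δt = 154.0 × 3600 = 5.54 × 10^5 ft³.

V ≈ 5.54 × 10^5 ft³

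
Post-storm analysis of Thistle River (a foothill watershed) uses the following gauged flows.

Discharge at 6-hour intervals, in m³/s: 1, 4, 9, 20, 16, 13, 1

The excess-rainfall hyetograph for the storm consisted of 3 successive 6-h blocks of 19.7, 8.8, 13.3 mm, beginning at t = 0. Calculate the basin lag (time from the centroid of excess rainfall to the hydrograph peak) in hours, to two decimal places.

Centroid of excess rainfall: t_c = Σ P_i·t̄_i / ΣP_i = 8.0813 h (block centres at 3, 9, 15 h).
Hydrograph peak occurs at t = 18 h, so basin lag t_L = 18 − 8.0813 = 9.92 h.

t_L ≈ 9.92 h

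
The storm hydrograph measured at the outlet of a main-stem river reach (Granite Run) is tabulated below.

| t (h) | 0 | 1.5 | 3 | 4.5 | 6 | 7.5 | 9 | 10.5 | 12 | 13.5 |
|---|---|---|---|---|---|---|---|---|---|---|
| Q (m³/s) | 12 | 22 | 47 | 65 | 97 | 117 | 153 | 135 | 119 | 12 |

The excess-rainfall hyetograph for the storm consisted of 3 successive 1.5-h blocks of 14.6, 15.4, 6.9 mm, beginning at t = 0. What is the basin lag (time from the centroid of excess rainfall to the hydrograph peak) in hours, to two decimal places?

t_L ≈ 7.06 h

Centroid of excess rainfall: t_c = Σ P_i·t̄_i / ΣP_i = 1.9370 h (block centres at 0.75, 2.25, 3.75 h).
Hydrograph peak occurs at t = 9 h, so basin lag t_L = 9 − 1.9370 = 7.06 h.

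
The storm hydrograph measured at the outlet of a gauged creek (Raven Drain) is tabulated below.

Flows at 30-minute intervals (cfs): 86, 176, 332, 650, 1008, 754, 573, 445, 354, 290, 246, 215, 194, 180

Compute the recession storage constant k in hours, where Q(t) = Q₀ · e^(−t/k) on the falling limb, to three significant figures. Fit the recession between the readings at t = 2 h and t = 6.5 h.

k ≈ 2.61 h

On the falling limb, Q drops from 1008 to 180 cfs between t = 2 h and t = 6.5 h (Δt = 4.5 h).
k = −Δt / ln(Q₂/Q₁) = −4.5 / ln(180/1008) = 2.61 h.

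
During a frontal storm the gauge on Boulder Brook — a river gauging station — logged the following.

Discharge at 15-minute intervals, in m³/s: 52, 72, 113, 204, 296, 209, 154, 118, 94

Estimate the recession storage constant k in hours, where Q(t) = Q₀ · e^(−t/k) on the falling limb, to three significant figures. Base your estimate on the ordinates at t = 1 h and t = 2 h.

On the falling limb, Q drops from 296 to 94 m³/s between t = 1 h and t = 2 h (Δt = 1 h).
k = −Δt / ln(Q₂/Q₁) = −1 / ln(94/296) = 0.872 h.

k ≈ 0.872 h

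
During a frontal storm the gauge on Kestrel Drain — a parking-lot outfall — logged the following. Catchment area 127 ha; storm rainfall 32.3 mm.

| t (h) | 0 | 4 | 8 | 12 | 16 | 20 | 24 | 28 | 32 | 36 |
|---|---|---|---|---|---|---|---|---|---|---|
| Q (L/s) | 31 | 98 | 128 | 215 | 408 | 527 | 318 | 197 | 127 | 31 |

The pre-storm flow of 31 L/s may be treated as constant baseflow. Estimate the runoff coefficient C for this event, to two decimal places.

C ≈ 0.62

ΣQ_DR = 1770 L/s; V = ΣQ_DR·Δt = 2.549 × 10^7 L.
Runoff depth d = V / A = 20.07 mm.
C = d / P = 20.07 / 32.3 = 0.62.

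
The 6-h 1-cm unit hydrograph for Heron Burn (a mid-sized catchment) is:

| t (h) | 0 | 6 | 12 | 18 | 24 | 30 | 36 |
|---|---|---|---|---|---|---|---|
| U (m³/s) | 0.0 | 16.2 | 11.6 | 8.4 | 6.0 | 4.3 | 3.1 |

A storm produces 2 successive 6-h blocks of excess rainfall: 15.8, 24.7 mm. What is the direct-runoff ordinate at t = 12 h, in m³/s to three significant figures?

By discrete convolution, Q_j = Σ (P_i / 10 mm) · U_{j−i}.
At t = 12 h (j=2): Q = (15.8/10)·11.6 + (24.7/10)·16.2 = 58.3 m³/s.

Q ≈ 58.3 m³/s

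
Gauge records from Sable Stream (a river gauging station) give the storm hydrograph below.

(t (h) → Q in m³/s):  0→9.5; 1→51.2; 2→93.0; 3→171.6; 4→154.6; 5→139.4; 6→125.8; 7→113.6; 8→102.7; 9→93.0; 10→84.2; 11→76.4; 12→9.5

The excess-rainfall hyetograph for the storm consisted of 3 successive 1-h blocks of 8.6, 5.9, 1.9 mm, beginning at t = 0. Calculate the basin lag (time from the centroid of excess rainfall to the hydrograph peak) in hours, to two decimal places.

Centroid of excess rainfall: t_c = Σ P_i·t̄_i / ΣP_i = 1.0915 h (block centres at 0.5, 1.5, 2.5 h).
Hydrograph peak occurs at t = 3 h, so basin lag t_L = 3 − 1.0915 = 1.91 h.

t_L ≈ 1.91 h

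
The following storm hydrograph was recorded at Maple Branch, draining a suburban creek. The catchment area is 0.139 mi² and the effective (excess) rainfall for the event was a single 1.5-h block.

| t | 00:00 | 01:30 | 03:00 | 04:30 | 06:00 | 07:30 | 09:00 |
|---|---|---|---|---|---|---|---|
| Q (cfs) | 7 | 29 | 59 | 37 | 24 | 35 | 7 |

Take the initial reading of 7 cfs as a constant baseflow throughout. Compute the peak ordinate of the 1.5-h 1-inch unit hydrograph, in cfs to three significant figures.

U_p ≈ 20.9 cfs

Direct runoff: 0.0, 22.0, 52.0, 30.0, 17.0, 28.0, 0.0 cfs; ΣQ_DR = 149.0 cfs, peak = 52.0 cfs.
Runoff depth d = ΣQ_DR·Δt / A = 149.0 × 5400 / (0.139 mi²) = 2.492 in.
The 1-inch UH is the DRH scaled by (1 in)/d, so U_p = 52.0 × 1/2.492 = 20.9 cfs.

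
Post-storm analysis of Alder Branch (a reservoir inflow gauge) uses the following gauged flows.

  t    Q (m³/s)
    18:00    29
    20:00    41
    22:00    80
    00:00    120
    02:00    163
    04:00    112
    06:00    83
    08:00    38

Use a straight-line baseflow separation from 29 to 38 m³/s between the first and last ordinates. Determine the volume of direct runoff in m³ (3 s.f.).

V ≈ 2.87 × 10^6 m³

Direct-runoff ordinates (Q − Q_b): 0.00, 10.71, 48.43, 87.14, 128.86, 76.57, 46.29, 0.00 m³/s.
ΣQ_DR = 398.0 m³/s.
With Δt = 2 h = 7200 s, V = ΣQ_DR · Δt = 398.0 × 7200 = 2.87 × 10^6 m³.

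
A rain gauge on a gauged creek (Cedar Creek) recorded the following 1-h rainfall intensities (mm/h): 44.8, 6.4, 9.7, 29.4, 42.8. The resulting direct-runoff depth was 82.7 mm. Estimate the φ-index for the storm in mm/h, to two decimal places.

φ ≈ 11.43 mm/h

Only the 3 blocks with intensity above φ contribute runoff: 44.8, 29.4, 42.8 mm/h.
Σ(I−φ)·Δt = d  ⇒  (44.8+29.4+42.8 − 3φ)·1 = 82.7
φ = (117.0 − 82.7/1) / 3 = 11.43 mm/h.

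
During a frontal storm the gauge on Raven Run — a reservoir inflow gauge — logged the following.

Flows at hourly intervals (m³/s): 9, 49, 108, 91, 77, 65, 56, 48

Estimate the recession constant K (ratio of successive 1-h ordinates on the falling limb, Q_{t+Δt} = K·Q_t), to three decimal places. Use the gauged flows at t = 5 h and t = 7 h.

Using the recession-limb readings at t = 5 h and t = 7 h: Q falls from 65 to 48 m³/s over 2 intervals.
K = (Q₂/Q₁)^(1/2) = (48/65)^(1/2) = 0.859.

K ≈ 0.859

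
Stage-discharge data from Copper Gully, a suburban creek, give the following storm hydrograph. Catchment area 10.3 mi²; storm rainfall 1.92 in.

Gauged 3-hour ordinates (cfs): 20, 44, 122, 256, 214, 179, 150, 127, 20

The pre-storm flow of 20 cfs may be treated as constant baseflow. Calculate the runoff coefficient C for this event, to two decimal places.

ΣQ_DR = 952.0 cfs; V = ΣQ_DR·Δt = 1.028 × 10^7 ft³.
Runoff depth d = V / A = 0.4297 in.
C = d / P = 0.4297 / 1.92 = 0.22.

C ≈ 0.22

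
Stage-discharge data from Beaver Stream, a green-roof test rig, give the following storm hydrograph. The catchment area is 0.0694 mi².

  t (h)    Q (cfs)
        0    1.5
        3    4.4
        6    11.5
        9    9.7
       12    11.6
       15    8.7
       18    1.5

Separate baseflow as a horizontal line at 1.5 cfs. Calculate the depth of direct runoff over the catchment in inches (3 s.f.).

Direct runoff: 0.0, 2.9, 10.0, 8.2, 10.1, 7.2, 0.0 cfs; ΣQ_DR = 38.40 cfs.
V = ΣQ_DR · Δt = 38.40 × 10800 s = 4.147 × 10^5 ft³.
Over A = 0.0694 mi², depth = V / A = 2.57 in.

d ≈ 2.57 in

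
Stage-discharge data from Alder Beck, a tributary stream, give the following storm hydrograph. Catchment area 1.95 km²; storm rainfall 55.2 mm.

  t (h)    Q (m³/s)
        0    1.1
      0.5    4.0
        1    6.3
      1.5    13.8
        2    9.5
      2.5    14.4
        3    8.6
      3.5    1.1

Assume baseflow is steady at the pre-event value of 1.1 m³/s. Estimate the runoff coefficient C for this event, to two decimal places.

ΣQ_DR = 50.00 m³/s; V = ΣQ_DR·Δt = 90000 m³.
Runoff depth d = V / A = 46.15 mm.
C = d / P = 46.15 / 55.2 = 0.84.

C ≈ 0.84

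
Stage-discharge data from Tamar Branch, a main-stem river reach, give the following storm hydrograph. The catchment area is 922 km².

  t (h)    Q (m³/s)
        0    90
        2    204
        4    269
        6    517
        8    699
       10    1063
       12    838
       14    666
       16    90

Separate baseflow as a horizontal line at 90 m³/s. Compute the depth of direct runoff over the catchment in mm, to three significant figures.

d ≈ 28.3 mm

Direct runoff: 0.0, 114.0, 179.0, 427.0, 609.0, 973.0, 748.0, 576.0, 0.0 m³/s; ΣQ_DR = 3626 m³/s.
V = ΣQ_DR · Δt = 3626 × 7200 s = 2.611 × 10^7 m³.
Over A = 922 km², depth = V / A = 28.3 mm.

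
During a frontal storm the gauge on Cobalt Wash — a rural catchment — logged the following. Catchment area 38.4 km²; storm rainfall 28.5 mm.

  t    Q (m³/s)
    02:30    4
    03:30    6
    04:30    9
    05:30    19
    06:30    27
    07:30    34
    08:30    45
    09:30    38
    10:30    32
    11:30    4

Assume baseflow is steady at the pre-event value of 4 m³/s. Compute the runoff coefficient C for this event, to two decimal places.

ΣQ_DR = 178.0 m³/s; V = ΣQ_DR·Δt = 6.408 × 10^5 m³.
Runoff depth d = V / A = 16.69 mm.
C = d / P = 16.69 / 28.5 = 0.59.

C ≈ 0.59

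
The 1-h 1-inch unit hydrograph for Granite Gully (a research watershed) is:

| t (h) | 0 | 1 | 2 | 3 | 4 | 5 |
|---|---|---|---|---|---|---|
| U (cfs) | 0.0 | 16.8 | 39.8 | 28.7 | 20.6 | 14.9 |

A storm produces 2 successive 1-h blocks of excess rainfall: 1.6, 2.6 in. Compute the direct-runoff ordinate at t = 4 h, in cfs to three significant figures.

Q ≈ 108 cfs

By discrete convolution, Q_j = Σ (P_i / 1 in) · U_{j−i}.
At t = 4 h (j=4): Q = (1.6/1)·20.6 + (2.6/1)·28.7 = 108 cfs.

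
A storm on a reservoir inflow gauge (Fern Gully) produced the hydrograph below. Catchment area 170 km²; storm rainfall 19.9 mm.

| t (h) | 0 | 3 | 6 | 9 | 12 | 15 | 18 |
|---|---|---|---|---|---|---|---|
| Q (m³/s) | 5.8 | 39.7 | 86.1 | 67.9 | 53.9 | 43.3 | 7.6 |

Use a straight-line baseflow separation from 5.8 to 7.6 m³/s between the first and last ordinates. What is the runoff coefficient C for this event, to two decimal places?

ΣQ_DR = 257.4 m³/s; V = ΣQ_DR·Δt = 2.780 × 10^6 m³.
Runoff depth d = V / A = 16.35 mm.
C = d / P = 16.35 / 19.9 = 0.82.

C ≈ 0.82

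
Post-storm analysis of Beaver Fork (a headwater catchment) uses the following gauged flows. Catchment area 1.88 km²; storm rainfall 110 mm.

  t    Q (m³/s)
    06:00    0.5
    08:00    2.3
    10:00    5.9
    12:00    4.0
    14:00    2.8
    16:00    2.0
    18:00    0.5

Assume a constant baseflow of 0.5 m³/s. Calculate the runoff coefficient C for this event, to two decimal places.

C ≈ 0.50

ΣQ_DR = 14.50 m³/s; V = ΣQ_DR·Δt = 1.044 × 10^5 m³.
Runoff depth d = V / A = 55.53 mm.
C = d / P = 55.53 / 110 = 0.50.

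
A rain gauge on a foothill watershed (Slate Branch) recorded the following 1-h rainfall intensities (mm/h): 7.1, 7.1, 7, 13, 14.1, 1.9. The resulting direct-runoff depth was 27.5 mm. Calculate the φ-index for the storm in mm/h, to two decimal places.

Only the 5 blocks with intensity above φ contribute runoff: 7.1, 7.1, 7, 13, 14.1 mm/h.
Σ(I−φ)·Δt = d  ⇒  (7.1+7.1+7+13+14.1 − 5φ)·1 = 27.5
φ = (48.30 − 27.5/1) / 5 = 4.16 mm/h.

φ ≈ 4.16 mm/h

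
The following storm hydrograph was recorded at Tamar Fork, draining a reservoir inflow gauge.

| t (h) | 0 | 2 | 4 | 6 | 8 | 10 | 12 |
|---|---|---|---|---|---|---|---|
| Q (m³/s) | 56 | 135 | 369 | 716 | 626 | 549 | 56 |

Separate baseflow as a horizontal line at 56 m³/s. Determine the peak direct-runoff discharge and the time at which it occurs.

Subtracting baseflow gives direct-runoff ordinates: 0.0, 79.0, 313.0, 660.0, 570.0, 493.0, 0.0 m³/s.
The maximum is 660.0 m³/s, occurring at the reading for t = 6 h.

Q_p = 660.0 m³/s at t = 6 h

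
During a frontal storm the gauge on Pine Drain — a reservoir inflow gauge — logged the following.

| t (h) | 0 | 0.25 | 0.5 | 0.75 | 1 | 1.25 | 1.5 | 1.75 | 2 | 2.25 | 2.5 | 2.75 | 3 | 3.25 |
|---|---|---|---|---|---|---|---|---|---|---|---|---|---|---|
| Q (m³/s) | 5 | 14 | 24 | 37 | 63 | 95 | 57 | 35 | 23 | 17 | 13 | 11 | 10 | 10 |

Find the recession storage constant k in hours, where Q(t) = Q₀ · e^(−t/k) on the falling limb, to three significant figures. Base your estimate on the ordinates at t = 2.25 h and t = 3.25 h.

On the falling limb, Q drops from 17 to 10 m³/s between t = 2.25 h and t = 3.25 h (Δt = 1 h).
k = −Δt / ln(Q₂/Q₁) = −1 / ln(10/17) = 1.88 h.

k ≈ 1.88 h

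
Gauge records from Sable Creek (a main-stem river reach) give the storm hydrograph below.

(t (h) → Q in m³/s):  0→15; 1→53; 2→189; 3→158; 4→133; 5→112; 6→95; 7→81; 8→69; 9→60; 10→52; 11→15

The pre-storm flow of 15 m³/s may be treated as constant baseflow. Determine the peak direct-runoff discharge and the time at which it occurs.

Subtracting baseflow gives direct-runoff ordinates: 0.0, 38.0, 174.0, 143.0, 118.0, 97.0, 80.0, 66.0, 54.0, 45.0, 37.0, 0.0 m³/s.
The maximum is 174.0 m³/s, occurring at the reading for t = 2 h.

Q_p = 174.0 m³/s at t = 2 h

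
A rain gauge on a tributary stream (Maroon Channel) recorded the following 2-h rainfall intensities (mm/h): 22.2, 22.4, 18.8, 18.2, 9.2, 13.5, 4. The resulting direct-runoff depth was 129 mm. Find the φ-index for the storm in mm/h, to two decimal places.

Only the 6 blocks with intensity above φ contribute runoff: 22.2, 22.4, 18.8, 18.2, 9.2, 13.5 mm/h.
Σ(I−φ)·Δt = d  ⇒  (22.2+22.4+18.8+18.2+9.2+13.5 − 6φ)·2 = 129
φ = (104.3 − 129/2) / 6 = 6.63 mm/h.

φ ≈ 6.63 mm/h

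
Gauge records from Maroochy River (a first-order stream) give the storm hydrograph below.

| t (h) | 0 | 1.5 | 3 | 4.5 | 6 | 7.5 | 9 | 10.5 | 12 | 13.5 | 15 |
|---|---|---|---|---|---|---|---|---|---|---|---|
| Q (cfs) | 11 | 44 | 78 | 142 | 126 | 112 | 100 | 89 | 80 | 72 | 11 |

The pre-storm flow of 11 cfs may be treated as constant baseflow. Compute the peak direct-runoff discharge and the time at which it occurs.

Q_p = 131.0 cfs at t = 4.5 h

Subtracting baseflow gives direct-runoff ordinates: 0.0, 33.0, 67.0, 131.0, 115.0, 101.0, 89.0, 78.0, 69.0, 61.0, 0.0 cfs.
The maximum is 131.0 cfs, occurring at the reading for t = 4.5 h.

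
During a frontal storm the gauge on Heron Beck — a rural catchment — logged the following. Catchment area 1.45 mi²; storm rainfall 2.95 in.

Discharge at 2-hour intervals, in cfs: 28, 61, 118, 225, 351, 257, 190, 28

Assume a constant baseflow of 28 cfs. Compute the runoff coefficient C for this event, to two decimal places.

ΣQ_DR = 1034 cfs; V = ΣQ_DR·Δt = 7.445 × 10^6 ft³.
Runoff depth d = V / A = 2.210 in.
C = d / P = 2.210 / 2.95 = 0.75.

C ≈ 0.75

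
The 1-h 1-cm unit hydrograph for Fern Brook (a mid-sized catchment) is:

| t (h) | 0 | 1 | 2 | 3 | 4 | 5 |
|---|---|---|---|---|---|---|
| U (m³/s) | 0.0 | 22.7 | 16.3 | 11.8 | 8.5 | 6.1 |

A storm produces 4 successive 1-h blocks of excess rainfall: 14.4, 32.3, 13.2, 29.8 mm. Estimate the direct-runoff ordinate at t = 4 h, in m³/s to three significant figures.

By discrete convolution, Q_j = Σ (P_i / 10 mm) · U_{j−i}.
At t = 4 h (j=4): Q = (14.4/10)·8.5 + (32.3/10)·11.8 + (13.2/10)·16.3 + (29.8/10)·22.7 = 140 m³/s.

Q ≈ 140 m³/s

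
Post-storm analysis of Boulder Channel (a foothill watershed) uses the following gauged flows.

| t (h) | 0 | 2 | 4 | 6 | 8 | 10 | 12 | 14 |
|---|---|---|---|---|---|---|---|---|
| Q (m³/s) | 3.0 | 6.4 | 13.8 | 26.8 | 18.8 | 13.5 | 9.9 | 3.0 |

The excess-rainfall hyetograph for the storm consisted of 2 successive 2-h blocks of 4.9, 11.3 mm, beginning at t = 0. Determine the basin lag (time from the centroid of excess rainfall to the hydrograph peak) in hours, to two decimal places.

t_L ≈ 3.60 h

Centroid of excess rainfall: t_c = Σ P_i·t̄_i / ΣP_i = 2.3951 h (block centres at 1, 3 h).
Hydrograph peak occurs at t = 6 h, so basin lag t_L = 6 − 2.3951 = 3.60 h.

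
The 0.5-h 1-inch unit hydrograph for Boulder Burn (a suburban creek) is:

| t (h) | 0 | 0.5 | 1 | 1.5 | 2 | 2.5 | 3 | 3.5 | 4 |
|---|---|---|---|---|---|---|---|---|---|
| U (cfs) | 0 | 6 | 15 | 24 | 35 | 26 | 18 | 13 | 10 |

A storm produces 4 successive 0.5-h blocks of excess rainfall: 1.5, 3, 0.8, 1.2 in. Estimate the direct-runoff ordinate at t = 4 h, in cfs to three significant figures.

Q ≈ 99.6 cfs

By discrete convolution, Q_j = Σ (P_i / 1 in) · U_{j−i}.
At t = 4 h (j=8): Q = (1.5/1)·10 + (3/1)·13 + (0.8/1)·18 + (1.2/1)·26 = 99.6 cfs.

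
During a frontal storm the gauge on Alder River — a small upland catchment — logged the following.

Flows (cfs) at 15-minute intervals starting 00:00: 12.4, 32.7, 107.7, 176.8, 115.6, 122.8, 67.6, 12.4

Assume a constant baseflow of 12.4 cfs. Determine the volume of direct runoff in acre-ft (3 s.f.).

Direct-runoff ordinates (Q − Q_b): 0.0, 20.3, 95.3, 164.4, 103.2, 110.4, 55.2, 0.0 cfs.
ΣQ_DR = 548.8 cfs.
With Δt = 0.25 h = 900 s, V = ΣQ_DR · Δt = 548.8 × 900 = 4.94 × 10^5 ft³ = 11.3 acre-ft.

V ≈ 11.3 acre-ft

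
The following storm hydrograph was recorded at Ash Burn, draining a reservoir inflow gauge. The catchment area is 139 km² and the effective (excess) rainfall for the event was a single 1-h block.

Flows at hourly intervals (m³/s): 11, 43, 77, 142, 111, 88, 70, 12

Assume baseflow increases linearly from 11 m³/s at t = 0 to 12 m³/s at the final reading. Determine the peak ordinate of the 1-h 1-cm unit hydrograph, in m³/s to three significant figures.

U_p ≈ 109 m³/s

Direct runoff: 0.00, 31.86, 65.71, 130.57, 99.43, 76.29, 58.14, 0.00 m³/s; ΣQ_DR = 462.0 m³/s, peak = 130.57 m³/s.
Runoff depth d = ΣQ_DR·Δt / A = 462.0 × 3600 / (139 km²) = 11.97 mm.
The 1-cm UH is the DRH scaled by (10 mm)/d, so U_p = 130.57 × 10/11.97 = 109 m³/s.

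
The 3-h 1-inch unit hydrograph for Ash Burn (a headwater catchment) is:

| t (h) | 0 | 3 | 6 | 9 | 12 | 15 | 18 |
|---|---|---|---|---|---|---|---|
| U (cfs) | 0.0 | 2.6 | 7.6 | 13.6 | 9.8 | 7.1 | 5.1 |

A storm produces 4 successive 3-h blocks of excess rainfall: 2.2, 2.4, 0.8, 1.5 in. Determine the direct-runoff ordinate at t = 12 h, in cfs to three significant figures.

By discrete convolution, Q_j = Σ (P_i / 1 in) · U_{j−i}.
At t = 12 h (j=4): Q = (2.2/1)·9.8 + (2.4/1)·13.6 + (0.8/1)·7.6 + (1.5/1)·2.6 = 64.2 cfs.

Q ≈ 64.2 cfs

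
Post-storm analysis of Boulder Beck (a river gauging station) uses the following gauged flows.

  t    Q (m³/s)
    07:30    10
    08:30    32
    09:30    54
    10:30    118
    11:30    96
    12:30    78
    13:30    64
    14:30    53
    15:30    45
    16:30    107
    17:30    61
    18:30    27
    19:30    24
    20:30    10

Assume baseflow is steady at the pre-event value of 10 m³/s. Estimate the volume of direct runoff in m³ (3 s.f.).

V ≈ 2.30 × 10^6 m³

Direct-runoff ordinates (Q − Q_b): 0.0, 22.0, 44.0, 108.0, 86.0, 68.0, 54.0, 43.0, 35.0, 97.0, 51.0, 17.0, 14.0, 0.0 m³/s.
ΣQ_DR = 639.0 m³/s.
With Δt = 1 h = 3600 s, V = ΣQ_DR · Δt = 639.0 × 3600 = 2.30 × 10^6 m³.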